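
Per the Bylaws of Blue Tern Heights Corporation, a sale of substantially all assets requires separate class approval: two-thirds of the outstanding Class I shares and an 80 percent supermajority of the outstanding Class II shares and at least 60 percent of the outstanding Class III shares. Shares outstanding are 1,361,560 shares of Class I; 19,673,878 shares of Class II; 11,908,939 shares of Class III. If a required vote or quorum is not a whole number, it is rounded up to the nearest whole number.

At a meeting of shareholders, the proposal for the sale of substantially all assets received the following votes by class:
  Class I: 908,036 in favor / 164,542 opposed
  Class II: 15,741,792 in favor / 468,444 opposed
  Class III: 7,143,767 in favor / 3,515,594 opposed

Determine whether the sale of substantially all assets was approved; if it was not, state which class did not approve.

Not approved — the Class III shares did not give the required vote.

Class I: 2/3 of 1361560 = 907706.67, rounded up to 907707; 907,707 required, 908,036 in favor — approved.
Class II: 4/5 of 19673878 = 15739102.40, rounded up to 15739103; 15,739,103 required, 15,741,792 in favor — approved.
Class III: 3/5 of 11908939 = 7145363.40, rounded up to 7145364; 7,145,364 required, 7,143,767 in favor — not approved.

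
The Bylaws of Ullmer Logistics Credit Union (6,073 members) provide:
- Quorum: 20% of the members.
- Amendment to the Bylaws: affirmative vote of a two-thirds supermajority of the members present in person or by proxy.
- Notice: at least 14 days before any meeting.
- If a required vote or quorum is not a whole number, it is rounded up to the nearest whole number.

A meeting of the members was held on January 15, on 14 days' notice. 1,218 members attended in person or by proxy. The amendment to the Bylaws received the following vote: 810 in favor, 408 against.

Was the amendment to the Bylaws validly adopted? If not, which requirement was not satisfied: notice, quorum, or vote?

Notice: 14 days given; 14 required. Satisfied.
Quorum: 20% of 6,073 = 1,214.60, rounded up to 1,215; 1,218 present. Satisfied.
Vote: requires two-thirds of those present (1,218); 2/3 of 1218 = 812, so 812 needed; 810 in favor. Not satisfied.

Invalid — vote requirement not satisfied.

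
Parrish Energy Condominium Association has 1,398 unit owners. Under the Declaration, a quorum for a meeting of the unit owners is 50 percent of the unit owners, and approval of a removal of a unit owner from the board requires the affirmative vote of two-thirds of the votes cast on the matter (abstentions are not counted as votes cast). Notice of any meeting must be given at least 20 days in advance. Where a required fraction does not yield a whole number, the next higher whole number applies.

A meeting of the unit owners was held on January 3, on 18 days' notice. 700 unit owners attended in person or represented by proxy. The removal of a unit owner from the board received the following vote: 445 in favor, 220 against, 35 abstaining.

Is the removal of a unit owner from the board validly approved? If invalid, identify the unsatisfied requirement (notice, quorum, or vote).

Invalid — notice requirement not satisfied.

Notice: 18 days given; 20 required. Not satisfied.
Quorum: 50% of 1,398 = 699; 700 present. Satisfied.
Vote: requires two-thirds of the votes cast (700 − 35 abstaining = 665); 2/3 of 665 = 443.33, rounded up to 444, so 444 needed; 445 in favor. Satisfied.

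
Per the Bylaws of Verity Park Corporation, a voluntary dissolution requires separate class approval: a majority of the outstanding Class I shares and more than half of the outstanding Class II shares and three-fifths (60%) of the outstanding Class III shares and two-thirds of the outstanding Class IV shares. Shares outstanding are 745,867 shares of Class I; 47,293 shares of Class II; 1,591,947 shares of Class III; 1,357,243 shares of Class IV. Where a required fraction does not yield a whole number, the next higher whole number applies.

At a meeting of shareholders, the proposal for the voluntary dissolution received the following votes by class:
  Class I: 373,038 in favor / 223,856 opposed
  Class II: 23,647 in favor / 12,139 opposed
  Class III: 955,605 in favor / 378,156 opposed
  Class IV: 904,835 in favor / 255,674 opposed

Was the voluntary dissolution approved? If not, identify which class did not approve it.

Class I: a majority of 745867 is 372934; 372,934 required, 373,038 in favor — approved.
Class II: a majority of 47293 is 23647; 23,647 required, 23,647 in favor — approved.
Class III: 3/5 of 1591947 = 955168.20, rounded up to 955169; 955,169 required, 955,605 in favor — approved.
Class IV: 2/3 of 1357243 = 904828.67, rounded up to 904829; 904,829 required, 904,835 in favor — approved.

Approved — every class gave the required vote.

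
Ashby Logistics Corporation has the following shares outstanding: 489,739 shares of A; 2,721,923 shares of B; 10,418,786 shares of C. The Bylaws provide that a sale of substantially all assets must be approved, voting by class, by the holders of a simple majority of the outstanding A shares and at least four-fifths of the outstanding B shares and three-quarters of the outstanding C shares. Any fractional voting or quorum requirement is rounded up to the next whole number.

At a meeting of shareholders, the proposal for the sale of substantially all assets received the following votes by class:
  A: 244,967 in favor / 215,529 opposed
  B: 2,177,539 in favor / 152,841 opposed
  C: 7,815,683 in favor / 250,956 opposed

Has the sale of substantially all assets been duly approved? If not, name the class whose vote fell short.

A: a majority of 489739 is 244870; 244,870 required, 244,967 in favor — approved.
B: 4/5 of 2721923 = 2177538.40, rounded up to 2177539; 2,177,539 required, 2,177,539 in favor — approved.
C: 3/4 of 10418786 = 7814089.50, rounded up to 7814090; 7,814,090 required, 7,815,683 in favor — approved.

Approved — every class gave the required vote.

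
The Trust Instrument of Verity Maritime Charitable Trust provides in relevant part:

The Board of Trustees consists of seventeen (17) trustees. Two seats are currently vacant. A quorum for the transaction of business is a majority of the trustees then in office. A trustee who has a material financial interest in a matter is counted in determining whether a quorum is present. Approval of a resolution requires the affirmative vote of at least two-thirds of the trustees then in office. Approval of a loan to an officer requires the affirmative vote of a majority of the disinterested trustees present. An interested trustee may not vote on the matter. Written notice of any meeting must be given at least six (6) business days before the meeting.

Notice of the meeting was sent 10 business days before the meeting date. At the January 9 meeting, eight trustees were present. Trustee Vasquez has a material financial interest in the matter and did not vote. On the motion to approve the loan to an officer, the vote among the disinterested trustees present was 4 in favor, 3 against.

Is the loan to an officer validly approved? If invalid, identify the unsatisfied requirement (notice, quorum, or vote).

Valid — all requirements satisfied.

Notice: 10 business days given; 6 required (10 ≥ 6). Satisfied.
Quorum: 8 present (interested trustees count toward quorum); quorum is 8. Satisfied.
Vote: the loan to an officer requires a majority of the disinterested trustees present (8 − 1 = 7). A majority of 7 is 4, so 4 affirmative votes are needed; 4 voted in favor. Satisfied.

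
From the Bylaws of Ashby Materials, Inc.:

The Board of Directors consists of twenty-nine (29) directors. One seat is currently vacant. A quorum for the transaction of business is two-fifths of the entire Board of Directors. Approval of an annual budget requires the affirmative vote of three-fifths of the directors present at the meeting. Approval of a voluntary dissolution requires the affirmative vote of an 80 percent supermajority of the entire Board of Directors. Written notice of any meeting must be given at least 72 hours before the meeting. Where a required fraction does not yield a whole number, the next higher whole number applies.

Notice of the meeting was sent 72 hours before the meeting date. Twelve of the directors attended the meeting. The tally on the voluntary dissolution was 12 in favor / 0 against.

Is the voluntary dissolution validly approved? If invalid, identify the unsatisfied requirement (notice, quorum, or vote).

Invalid — vote requirement not satisfied.

Notice: 72 hours given; 72 required (72 ≥ 72). Satisfied.
Quorum: 12 present; quorum is 12. Satisfied.
Vote: the voluntary dissolution requires four-fifths of the entire Board of Directors (29). 4/5 of 29 = 23.20, rounded up to 24, so 24 affirmative votes are needed; 12 voted in favor. Not satisfied.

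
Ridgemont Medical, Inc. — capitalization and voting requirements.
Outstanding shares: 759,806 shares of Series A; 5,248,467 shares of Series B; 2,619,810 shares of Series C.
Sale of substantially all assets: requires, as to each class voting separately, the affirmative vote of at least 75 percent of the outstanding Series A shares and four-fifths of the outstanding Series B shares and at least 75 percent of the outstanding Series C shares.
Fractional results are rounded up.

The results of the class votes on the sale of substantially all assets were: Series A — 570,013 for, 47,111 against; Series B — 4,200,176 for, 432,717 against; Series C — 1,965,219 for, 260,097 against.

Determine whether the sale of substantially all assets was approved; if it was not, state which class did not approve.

Series A: 3/4 of 759806 = 569854.50, rounded up to 569855; 569,855 required, 570,013 in favor — approved.
Series B: 4/5 of 5248467 = 4198773.60, rounded up to 4198774; 4,198,774 required, 4,200,176 in favor — approved.
Series C: 3/4 of 2619810 = 1964857.50, rounded up to 1964858; 1,964,858 required, 1,965,219 in favor — approved.

Approved — every class gave the required vote.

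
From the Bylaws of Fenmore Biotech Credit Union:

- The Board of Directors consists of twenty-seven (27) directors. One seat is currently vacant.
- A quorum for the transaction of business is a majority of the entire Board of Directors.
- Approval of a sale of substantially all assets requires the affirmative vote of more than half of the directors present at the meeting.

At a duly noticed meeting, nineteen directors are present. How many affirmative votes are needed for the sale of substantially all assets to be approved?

The sale of substantially all assets requires a majority of the directors present (19).
A majority of 19 is 10.

10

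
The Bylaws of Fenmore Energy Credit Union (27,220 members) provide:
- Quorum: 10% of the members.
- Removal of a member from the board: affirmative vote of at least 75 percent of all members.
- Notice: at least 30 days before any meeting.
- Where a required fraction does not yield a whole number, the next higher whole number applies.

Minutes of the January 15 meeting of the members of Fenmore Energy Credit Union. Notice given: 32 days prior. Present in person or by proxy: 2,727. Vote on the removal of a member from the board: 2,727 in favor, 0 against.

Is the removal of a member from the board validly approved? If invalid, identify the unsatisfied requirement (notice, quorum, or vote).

Invalid — vote requirement not satisfied.

Notice: 32 days given; 30 required. Satisfied.
Quorum: 10% of 27,220 = 2,722; 2,727 present. Satisfied.
Vote: requires three-fourths of all members (27,220); 3/4 of 27220 = 20415, so 20,415 needed; 2,727 in favor. Not satisfied.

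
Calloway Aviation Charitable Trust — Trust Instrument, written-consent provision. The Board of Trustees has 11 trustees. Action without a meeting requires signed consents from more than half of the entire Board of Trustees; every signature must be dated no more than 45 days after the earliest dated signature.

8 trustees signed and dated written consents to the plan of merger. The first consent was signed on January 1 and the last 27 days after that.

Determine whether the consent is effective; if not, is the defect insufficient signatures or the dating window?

Effective — both the signature and dating-window requirements are satisfied.

Signatures required: more than half of 11 — a majority of 11 is 6, so 6 needed; 8 signed. Sufficient.
Dating window: the latest signature is 27 days after the earliest; the limit is 45 days. Within the window.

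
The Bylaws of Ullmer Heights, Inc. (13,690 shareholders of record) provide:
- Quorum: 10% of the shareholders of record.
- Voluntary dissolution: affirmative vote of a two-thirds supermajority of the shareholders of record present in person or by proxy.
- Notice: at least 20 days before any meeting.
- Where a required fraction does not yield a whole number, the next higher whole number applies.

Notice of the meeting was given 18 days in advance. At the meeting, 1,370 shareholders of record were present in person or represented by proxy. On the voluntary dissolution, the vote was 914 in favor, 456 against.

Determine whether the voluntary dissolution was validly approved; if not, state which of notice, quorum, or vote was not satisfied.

Invalid — notice requirement not satisfied.

Notice: 18 days given; 20 required. Not satisfied.
Quorum: 10% of 13,690 = 1,369; 1,370 present. Satisfied.
Vote: requires two-thirds of those present (1,370); 2/3 of 1370 = 913.33, rounded up to 914, so 914 needed; 914 in favor. Satisfied.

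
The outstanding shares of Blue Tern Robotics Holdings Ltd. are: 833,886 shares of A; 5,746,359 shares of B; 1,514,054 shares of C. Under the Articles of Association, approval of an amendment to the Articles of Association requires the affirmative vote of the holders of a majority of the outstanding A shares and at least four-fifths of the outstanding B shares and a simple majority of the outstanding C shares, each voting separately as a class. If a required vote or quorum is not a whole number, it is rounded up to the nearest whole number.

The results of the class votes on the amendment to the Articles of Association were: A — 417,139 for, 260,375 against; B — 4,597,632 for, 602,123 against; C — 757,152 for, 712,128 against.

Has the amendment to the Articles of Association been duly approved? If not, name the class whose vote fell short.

A: a majority of 833886 is 416944; 416,944 required, 417,139 in favor — approved.
B: 4/5 of 5746359 = 4597087.20, rounded up to 4597088; 4,597,088 required, 4,597,632 in favor — approved.
C: a majority of 1514054 is 757028; 757,028 required, 757,152 in favor — approved.

Approved — every class gave the required vote.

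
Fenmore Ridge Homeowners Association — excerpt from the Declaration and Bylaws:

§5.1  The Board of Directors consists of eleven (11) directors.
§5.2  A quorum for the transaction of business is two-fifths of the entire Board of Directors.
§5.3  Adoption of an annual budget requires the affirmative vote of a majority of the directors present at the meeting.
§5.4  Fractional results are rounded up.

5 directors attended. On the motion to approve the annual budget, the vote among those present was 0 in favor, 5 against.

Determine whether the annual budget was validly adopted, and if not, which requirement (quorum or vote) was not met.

Quorum: 5 present; quorum is 5. Satisfied.
Vote: the annual budget requires a majority of the directors present (5). A majority of 5 is 3, so 3 affirmative votes are needed; 0 voted in favor. Not satisfied.

Invalid — vote requirement not satisfied.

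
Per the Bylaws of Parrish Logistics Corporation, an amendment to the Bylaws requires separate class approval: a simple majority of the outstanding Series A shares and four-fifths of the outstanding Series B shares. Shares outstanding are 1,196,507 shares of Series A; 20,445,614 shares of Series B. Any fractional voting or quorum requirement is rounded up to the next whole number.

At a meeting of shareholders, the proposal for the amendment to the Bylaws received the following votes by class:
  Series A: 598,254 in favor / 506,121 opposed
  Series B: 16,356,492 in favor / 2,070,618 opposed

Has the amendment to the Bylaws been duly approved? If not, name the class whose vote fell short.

Approved — every class gave the required vote.

Series A: a majority of 1196507 is 598254; 598,254 required, 598,254 in favor — approved.
Series B: 4/5 of 20445614 = 16356491.20, rounded up to 16356492; 16,356,492 required, 16,356,492 in favor — approved.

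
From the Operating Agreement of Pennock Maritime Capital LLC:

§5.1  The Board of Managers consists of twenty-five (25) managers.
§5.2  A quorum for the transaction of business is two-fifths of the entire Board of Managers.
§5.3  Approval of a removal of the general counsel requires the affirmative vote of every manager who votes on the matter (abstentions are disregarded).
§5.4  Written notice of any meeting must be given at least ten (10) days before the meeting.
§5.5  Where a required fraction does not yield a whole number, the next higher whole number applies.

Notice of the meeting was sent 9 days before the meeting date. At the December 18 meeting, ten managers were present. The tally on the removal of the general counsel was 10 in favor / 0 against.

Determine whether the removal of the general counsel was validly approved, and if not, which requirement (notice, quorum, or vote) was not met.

Notice: 9 days given; 10 required (9 < 10). Not satisfied.
Quorum: 10 present; quorum is 10. Satisfied.
Vote: the removal of the general counsel requires the unanimous vote of the votes cast (10). Unanimous means all 10, so 10 affirmative votes are needed; 10 voted in favor. Satisfied.

Invalid — notice requirement not satisfied.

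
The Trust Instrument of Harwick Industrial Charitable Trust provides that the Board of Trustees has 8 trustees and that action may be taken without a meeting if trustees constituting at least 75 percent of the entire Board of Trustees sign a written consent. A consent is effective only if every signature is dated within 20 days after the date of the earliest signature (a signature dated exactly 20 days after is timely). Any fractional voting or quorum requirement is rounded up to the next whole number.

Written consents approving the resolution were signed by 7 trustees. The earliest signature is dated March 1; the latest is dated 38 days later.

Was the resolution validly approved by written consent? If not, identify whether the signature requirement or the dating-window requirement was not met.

Signatures required: at least 75 percent of 8 — 3/4 of 8 = 6, so 6 needed; 7 signed. Sufficient.
Dating window: the latest signature is 38 days after the earliest; the limit is 20 days. Outside the window.

Not effective — dating-window requirement not satisfied.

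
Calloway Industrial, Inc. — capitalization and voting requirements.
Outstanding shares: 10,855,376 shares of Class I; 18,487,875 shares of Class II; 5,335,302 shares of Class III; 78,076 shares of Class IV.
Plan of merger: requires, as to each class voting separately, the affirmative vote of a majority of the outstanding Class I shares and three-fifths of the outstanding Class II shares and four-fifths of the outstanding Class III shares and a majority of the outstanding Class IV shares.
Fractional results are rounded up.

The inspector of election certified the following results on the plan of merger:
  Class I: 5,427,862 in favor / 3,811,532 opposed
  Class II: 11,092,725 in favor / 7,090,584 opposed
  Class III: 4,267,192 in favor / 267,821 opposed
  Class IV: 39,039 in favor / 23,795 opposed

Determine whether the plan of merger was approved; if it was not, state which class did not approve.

Not approved — the Class III shares did not give the required vote.

Class I: a majority of 10855376 is 5427689; 5,427,689 required, 5,427,862 in favor — approved.
Class II: 3/5 of 18487875 = 11092725; 11,092,725 required, 11,092,725 in favor — approved.
Class III: 4/5 of 5335302 = 4268241.60, rounded up to 4268242; 4,268,242 required, 4,267,192 in favor — not approved.
Class IV: a majority of 78076 is 39039; 39,039 required, 39,039 in favor — approved.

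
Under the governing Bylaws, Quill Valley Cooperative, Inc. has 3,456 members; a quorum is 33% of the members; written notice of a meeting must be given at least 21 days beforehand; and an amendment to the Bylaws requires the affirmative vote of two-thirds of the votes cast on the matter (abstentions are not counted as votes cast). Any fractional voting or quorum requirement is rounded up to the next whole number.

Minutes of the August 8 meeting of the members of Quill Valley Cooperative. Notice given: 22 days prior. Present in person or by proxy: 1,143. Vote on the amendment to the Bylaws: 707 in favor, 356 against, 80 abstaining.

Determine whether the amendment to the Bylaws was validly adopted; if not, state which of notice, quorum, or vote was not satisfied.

Invalid — vote requirement not satisfied.

Notice: 22 days given; 21 required. Satisfied.
Quorum: 33% of 3,456 = 1,140.48, rounded up to 1,141; 1,143 present. Satisfied.
Vote: requires two-thirds of the votes cast (1,143 − 80 abstaining = 1,063); 2/3 of 1063 = 708.67, rounded up to 709, so 709 needed; 707 in favor. Not satisfied.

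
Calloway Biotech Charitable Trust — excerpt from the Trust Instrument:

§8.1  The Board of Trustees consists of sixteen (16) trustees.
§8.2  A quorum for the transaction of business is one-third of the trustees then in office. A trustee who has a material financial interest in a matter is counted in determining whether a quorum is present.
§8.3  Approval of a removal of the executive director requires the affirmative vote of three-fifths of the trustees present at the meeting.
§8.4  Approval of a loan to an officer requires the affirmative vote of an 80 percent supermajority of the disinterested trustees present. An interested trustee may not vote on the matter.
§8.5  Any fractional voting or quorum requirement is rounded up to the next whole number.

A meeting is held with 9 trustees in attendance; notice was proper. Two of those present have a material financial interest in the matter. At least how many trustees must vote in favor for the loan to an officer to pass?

6

The loan to an officer requires four-fifths of the disinterested trustees present (9 − 2 = 7).
4/5 of 7 = 5.60, rounded up to 6.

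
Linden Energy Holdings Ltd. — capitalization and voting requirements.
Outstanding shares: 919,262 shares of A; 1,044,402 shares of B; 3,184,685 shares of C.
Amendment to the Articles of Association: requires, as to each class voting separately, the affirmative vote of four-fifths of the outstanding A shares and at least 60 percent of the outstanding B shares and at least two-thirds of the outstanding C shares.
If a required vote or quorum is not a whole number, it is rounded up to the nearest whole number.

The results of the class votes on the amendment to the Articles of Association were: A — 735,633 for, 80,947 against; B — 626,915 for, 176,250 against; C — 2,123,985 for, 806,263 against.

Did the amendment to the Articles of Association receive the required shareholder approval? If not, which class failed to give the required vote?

A: 4/5 of 919262 = 735409.60, rounded up to 735410; 735,410 required, 735,633 in favor — approved.
B: 3/5 of 1044402 = 626641.20, rounded up to 626642; 626,642 required, 626,915 in favor — approved.
C: 2/3 of 3184685 = 2123123.33, rounded up to 2123124; 2,123,124 required, 2,123,985 in favor — approved.

Approved — every class gave the required vote.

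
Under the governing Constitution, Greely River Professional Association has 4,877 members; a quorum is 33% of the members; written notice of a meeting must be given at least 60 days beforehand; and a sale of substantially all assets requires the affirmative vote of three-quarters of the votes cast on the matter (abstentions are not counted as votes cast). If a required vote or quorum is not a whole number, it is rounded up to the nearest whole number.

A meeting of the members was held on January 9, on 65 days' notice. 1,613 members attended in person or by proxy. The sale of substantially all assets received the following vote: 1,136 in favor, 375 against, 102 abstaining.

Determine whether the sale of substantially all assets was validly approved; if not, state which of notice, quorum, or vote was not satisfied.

Notice: 65 days given; 60 required. Satisfied.
Quorum: 33% of 4,877 = 1,609.41, rounded up to 1,610; 1,613 present. Satisfied.
Vote: requires three-fourths of the votes cast (1,613 − 102 abstaining = 1,511); 3/4 of 1511 = 1133.25, rounded up to 1134, so 1,134 needed; 1,136 in favor. Satisfied.

Valid — all requirements satisfied.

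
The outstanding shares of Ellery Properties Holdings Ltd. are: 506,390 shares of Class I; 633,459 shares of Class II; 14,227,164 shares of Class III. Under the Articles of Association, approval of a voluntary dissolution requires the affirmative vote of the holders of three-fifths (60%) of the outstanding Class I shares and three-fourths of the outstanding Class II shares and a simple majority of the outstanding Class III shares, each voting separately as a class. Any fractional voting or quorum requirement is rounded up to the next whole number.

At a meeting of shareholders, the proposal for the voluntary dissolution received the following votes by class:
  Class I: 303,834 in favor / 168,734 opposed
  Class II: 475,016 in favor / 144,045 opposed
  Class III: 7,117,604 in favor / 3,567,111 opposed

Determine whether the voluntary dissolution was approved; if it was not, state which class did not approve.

Not approved — the Class II shares did not give the required vote.

Class I: 3/5 of 506390 = 303834; 303,834 required, 303,834 in favor — approved.
Class II: 3/4 of 633459 = 475094.25, rounded up to 475095; 475,095 required, 475,016 in favor — not approved.
Class III: a majority of 14227164 is 7113583; 7,113,583 required, 7,117,604 in favor — approved.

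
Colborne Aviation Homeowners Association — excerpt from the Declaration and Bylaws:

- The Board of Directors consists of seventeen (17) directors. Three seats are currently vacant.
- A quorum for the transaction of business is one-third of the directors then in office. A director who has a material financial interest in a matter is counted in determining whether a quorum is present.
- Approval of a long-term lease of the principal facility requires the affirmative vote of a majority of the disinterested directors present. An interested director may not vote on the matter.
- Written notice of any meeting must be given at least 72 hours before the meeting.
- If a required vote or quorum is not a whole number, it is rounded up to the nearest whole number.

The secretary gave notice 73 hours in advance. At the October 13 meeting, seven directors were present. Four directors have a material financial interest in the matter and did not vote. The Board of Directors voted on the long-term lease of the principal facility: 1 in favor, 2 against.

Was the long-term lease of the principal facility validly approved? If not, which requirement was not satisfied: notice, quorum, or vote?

Notice: 73 hours given; 72 required (73 ≥ 72). Satisfied.
Quorum: 7 present (interested directors count toward quorum); quorum is 5. Satisfied.
Vote: the long-term lease of the principal facility requires a majority of the disinterested directors present (7 − 4 = 3). A majority of 3 is 2, so 2 affirmative votes are needed; 1 voted in favor. Not satisfied.

Invalid — vote requirement not satisfied.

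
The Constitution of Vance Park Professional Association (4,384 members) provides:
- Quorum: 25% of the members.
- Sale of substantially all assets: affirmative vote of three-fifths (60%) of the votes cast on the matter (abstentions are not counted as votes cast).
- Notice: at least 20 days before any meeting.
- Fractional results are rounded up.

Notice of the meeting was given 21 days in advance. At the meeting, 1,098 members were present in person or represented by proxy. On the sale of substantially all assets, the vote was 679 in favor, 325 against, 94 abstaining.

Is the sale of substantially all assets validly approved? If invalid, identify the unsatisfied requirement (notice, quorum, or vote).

Valid — all requirements satisfied.

Notice: 21 days given; 20 required. Satisfied.
Quorum: 25% of 4,384 = 1,096; 1,098 present. Satisfied.
Vote: requires three-fifths of the votes cast (1,098 − 94 abstaining = 1,004); 3/5 of 1004 = 602.40, rounded up to 603, so 603 needed; 679 in favor. Satisfied.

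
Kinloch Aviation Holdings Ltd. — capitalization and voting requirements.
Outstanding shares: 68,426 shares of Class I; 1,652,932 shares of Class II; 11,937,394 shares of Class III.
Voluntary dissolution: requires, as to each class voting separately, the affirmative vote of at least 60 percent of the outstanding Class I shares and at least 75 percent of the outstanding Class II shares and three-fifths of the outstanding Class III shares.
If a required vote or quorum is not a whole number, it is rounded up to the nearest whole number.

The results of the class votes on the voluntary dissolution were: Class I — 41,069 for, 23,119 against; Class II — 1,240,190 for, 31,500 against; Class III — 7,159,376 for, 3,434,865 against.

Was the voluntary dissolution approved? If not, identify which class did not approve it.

Class I: 3/5 of 68426 = 41055.60, rounded up to 41056; 41,056 required, 41,069 in favor — approved.
Class II: 3/4 of 1652932 = 1239699; 1,239,699 required, 1,240,190 in favor — approved.
Class III: 3/5 of 11937394 = 7162436.40, rounded up to 7162437; 7,162,437 required, 7,159,376 in favor — not approved.

Not approved — the Class III shares did not give the required vote.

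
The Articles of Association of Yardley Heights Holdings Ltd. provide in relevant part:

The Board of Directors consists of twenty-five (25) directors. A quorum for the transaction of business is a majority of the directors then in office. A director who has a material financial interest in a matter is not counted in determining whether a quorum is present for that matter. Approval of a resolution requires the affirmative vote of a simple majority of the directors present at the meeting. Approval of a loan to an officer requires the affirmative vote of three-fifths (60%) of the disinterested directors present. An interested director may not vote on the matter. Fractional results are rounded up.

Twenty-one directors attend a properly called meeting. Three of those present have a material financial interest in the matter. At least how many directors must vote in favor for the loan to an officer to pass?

The loan to an officer requires three-fifths of the disinterested directors present (21 − 3 = 18).
3/5 of 18 = 10.80, rounded up to 11.

11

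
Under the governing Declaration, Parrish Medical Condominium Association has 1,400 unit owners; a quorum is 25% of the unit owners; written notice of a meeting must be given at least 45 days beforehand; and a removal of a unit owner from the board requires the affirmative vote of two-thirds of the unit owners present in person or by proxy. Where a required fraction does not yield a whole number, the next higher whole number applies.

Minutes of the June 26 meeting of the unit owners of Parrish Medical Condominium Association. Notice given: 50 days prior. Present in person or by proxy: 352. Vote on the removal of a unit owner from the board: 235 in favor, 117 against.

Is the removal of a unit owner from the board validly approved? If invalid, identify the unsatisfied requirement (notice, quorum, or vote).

Notice: 50 days given; 45 required. Satisfied.
Quorum: 25% of 1,400 = 350; 352 present. Satisfied.
Vote: requires two-thirds of those present (352); 2/3 of 352 = 234.67, rounded up to 235, so 235 needed; 235 in favor. Satisfied.

Valid — all requirements satisfied.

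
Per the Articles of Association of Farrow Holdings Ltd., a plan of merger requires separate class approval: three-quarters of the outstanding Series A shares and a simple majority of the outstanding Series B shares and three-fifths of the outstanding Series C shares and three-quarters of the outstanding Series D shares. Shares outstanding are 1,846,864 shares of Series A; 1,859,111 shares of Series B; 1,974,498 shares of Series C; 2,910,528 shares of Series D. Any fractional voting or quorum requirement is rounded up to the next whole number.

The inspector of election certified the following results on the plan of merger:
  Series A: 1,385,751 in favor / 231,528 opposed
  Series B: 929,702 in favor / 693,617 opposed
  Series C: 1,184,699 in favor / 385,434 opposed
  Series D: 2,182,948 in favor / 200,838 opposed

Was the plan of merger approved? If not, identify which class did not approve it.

Series A: 3/4 of 1846864 = 1385148; 1,385,148 required, 1,385,751 in favor — approved.
Series B: a majority of 1859111 is 929556; 929,556 required, 929,702 in favor — approved.
Series C: 3/5 of 1974498 = 1184698.80, rounded up to 1184699; 1,184,699 required, 1,184,699 in favor — approved.
Series D: 3/4 of 2910528 = 2182896; 2,182,896 required, 2,182,948 in favor — approved.

Approved — every class gave the required vote.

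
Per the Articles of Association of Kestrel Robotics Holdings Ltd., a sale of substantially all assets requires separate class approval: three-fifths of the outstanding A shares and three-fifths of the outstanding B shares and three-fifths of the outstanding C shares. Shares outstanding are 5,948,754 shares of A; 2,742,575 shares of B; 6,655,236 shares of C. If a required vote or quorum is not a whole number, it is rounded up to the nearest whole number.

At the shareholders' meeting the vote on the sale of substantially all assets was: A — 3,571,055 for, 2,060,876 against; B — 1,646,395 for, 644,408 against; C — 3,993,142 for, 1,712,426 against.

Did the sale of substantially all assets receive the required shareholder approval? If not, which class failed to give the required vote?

A: 3/5 of 5948754 = 3569252.40, rounded up to 3569253; 3,569,253 required, 3,571,055 in favor — approved.
B: 3/5 of 2742575 = 1645545; 1,645,545 required, 1,646,395 in favor — approved.
C: 3/5 of 6655236 = 3993141.60, rounded up to 3993142; 3,993,142 required, 3,993,142 in favor — approved.

Approved — every class gave the required vote.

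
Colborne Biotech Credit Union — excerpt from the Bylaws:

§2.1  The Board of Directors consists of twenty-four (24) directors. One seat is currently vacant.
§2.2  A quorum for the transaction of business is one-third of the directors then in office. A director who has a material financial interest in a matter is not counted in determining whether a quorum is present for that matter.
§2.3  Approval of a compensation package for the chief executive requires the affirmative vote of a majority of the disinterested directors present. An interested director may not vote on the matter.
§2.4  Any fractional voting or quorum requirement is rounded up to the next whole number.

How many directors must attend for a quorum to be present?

1/3 of 23 = 7.67, rounded up to 8.

8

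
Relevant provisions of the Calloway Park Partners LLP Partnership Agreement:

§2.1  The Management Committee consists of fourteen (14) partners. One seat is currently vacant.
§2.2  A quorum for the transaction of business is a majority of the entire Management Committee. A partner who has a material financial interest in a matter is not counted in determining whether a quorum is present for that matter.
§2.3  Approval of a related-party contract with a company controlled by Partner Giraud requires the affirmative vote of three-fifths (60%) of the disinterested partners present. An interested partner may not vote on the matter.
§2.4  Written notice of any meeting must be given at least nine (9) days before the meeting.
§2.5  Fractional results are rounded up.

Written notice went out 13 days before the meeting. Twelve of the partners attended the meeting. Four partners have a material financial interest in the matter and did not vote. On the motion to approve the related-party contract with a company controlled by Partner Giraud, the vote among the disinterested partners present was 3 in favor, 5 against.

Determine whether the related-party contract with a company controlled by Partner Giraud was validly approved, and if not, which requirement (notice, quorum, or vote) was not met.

Notice: 13 days given; 9 required (13 ≥ 9). Satisfied.
Quorum: 12 present, but the 4 interested partners do not count, leaving 8. Quorum is 8. Satisfied.
Vote: the related-party contract with a company controlled by Partner Giraud requires three-fifths of the disinterested partners present (12 − 4 = 8). 3/5 of 8 = 4.80, rounded up to 5, so 5 affirmative votes are needed; 3 voted in favor. Not satisfied.

Invalid — vote requirement not satisfied.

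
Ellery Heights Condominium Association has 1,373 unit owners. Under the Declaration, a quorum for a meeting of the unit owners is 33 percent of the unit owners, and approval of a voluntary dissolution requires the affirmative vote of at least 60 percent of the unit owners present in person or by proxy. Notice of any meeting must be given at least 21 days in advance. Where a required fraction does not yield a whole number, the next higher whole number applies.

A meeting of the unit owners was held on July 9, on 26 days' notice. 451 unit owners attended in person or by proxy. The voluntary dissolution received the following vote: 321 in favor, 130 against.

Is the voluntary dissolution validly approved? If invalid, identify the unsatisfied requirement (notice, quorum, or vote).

Invalid — quorum requirement not satisfied.

Notice: 26 days given; 21 required. Satisfied.
Quorum: 33% of 1,373 = 453.09, rounded up to 454; 451 present. Not satisfied.
Vote: requires three-fifths of those present (451); 3/5 of 451 = 270.60, rounded up to 271, so 271 needed; 321 in favor. Satisfied.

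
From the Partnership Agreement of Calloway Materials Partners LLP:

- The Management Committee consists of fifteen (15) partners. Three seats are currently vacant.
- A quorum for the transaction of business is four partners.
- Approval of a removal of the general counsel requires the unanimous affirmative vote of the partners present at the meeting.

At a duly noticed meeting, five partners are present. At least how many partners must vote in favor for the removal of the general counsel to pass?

5

The removal of the general counsel requires the unanimous vote of the partners present (5).
Unanimous means all 5.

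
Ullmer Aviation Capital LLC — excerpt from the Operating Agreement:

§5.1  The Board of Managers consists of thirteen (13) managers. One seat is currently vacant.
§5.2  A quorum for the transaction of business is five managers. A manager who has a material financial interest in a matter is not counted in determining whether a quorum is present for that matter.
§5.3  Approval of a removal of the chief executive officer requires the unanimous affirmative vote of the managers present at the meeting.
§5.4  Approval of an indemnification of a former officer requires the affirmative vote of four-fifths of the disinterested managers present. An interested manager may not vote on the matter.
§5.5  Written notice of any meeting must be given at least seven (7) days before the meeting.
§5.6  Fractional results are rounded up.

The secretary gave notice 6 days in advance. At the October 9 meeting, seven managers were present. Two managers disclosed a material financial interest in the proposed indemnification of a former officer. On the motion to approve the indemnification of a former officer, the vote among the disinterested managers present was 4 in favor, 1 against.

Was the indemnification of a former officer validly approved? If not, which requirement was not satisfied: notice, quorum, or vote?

Invalid — notice requirement not satisfied.

Notice: 6 days given; 7 required (6 < 7). Not satisfied.
Quorum: 7 present, but the 2 interested managers do not count, leaving 5. Quorum is 5. Satisfied.
Vote: the indemnification of a former officer requires four-fifths of the disinterested managers present (7 − 2 = 5). 4/5 of 5 = 4, so 4 affirmative votes are needed; 4 voted in favor. Satisfied.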